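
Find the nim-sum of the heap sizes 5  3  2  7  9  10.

0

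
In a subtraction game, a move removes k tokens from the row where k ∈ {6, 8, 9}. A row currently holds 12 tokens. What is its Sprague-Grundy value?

2

Compute g(0), g(1), … for moves {6, 8, 9}:
k:     0  1  2  3  4  5  6  7  8  9 10 11 12
g(k):  0  0  0  0  0  0  1  1  1  1  1  1  2
So g(12) = 2.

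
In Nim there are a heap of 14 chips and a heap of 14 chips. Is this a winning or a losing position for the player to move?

Losing position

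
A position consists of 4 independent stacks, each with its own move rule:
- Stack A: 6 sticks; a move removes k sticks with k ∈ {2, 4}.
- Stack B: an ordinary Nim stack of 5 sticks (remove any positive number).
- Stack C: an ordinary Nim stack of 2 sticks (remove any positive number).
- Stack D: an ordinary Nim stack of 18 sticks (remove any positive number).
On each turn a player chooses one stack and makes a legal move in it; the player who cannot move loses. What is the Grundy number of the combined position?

21

For stack A, compute g(0), g(1), … with moves {2, 4}:
k:     0  1  2  3  4  5  6
g(k):  0  0  1  1  2  2  0
So g(6) = 0.
Stack B is a plain Nim stack of size 5, so its Grundy value is 5.
Stack C is a plain Nim stack of size 2, so its Grundy value is 2.
Stack D is a plain Nim stack of size 18, so its Grundy value is 18.
By the Sprague-Grundy theorem, the Grundy value of a sum of independent games is the XOR of the component values.
Combined value = 0 ⊕ 5 ⊕ 2 ⊕ 18 = 21.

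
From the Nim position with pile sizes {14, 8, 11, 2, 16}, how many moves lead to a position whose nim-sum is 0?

1

Compute the nim-sum pairwise:
14 ⊕ 8 = 6
6 ⊕ 11 = 13
13 ⊕ 2 = 15
15 ⊕ 16 = 31
The overall nim-sum is X = 31. A pile of size p has a winning move iff p XOR X < p (reduce it to p XOR X).
  14: 14 XOR 31 = 17 ≥ 14 — no move.
  8: 8 XOR 31 = 23 ≥ 8 — no move.
  11: 11 XOR 31 = 20 ≥ 11 — no move.
  2: 2 XOR 31 = 29 ≥ 2 — no move.
  16: 16 XOR 31 = 15 < 16 — winning move (to 15).
That gives 1 winning move.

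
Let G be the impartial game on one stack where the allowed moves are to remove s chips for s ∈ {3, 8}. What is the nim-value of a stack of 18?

0

Compute g(0), g(1), … for moves {3, 8}:
k:     0  1  2  3  4  5  6  7  8  9 10 11 12 13 14 15 16 17 18
g(k):  0  0  0  1  1  1  0  0  2  1  1  0  0  0  1  1  1  0  0
So g(18) = 0.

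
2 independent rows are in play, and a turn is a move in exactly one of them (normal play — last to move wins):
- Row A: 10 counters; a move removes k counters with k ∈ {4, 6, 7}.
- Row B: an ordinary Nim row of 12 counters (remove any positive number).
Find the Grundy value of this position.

14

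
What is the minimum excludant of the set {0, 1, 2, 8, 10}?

3

The values 0, 1, 2 are all present; 3 is the first non-negative integer missing from the set.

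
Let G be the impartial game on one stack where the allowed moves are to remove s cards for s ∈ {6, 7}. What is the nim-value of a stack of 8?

1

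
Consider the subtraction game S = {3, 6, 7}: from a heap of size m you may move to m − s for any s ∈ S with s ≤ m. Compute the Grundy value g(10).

0

Compute g(0), g(1), … for moves {3, 6, 7}:
g(0) = mex{} = 0
g(1) = mex{} = 0
g(2) = mex{} = 0
g(3) = mex{0} = 1
g(4) = mex{0} = 1
g(5) = mex{0} = 1
g(6) = mex{0,1} = 2
g(7) = mex{0,1} = 2
g(8) = mex{0,1} = 2
g(9) = mex{0,1,2} = 3
g(10) = mex{1,2} = 0
So g(10) = 0.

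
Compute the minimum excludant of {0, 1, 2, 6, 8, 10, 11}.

3

The values 0, 1, 2 are all present; 3 is the first non-negative integer missing from the set.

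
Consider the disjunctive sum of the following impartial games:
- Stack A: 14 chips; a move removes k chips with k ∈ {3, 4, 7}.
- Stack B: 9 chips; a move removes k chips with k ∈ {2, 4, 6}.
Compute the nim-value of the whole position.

Grundy values for stack A (subtraction set {3, 4, 7}):
g(0) = mex{} = 0
g(1) = mex{} = 0
g(2) = mex{} = 0
g(3) = mex{0} = 1
g(4) = mex{0} = 1
g(5) = mex{0} = 1
g(6) = mex{0,1} = 2
g(7) = mex{0,1} = 2
g(8) = mex{0,1} = 2
g(9) = mex{0,1,2} = 3
g(10) = mex{1,2} = 0
g(11) = mex{1,2} = 0
g(12) = mex{1,2,3} = 0
g(13) = mex{0,2,3} = 1
g(14) = mex{0,2} = 1
So g(14) = 1.
Build the Grundy sequence for stack B with g(k) = mex{g(k−s) : s ∈ {2, 4, 6}, s ≤ k}:
g(0) = mex{} = 0
g(1) = mex{} = 0
g(2) = mex{0} = 1
g(3) = mex{0} = 1
g(4) = mex{0,1} = 2
g(5) = mex{0,1} = 2
g(6) = mex{0,1,2} = 3
g(7) = mex{0,1,2} = 3
g(8) = mex{1,2,3} = 0
g(9) = mex{1,2,3} = 0
So g(9) = 0.
The value of a disjunctive sum is the nim-sum of the parts.
Combined value = 1 ⊕ 0 = 1.

1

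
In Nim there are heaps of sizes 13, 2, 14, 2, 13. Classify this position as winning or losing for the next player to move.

Winning position

Compute the nim-sum pairwise:
13 ⊕ 2 = 15
15 ⊕ 14 = 1
1 ⊕ 2 = 3
3 ⊕ 13 = 14
The nim-sum is 14 ≠ 0, so this is an N-position: the player to move can win.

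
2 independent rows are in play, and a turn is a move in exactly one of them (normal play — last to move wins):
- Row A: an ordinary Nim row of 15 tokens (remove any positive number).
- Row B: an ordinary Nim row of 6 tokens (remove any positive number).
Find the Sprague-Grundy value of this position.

Row A is a plain Nim row of size 15, so its Grundy value is 15.
Row B is a plain Nim row of size 6, so its Grundy value is 6.
By the Sprague-Grundy theorem, the Grundy value of a sum of independent games is the XOR of the component values.
Combined value = 15 XOR 6 = 9.

9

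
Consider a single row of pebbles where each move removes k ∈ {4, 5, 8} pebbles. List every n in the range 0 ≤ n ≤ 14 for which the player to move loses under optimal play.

0, 1, 2, 3, 12, 13, 14

Build the Grundy sequence with g(k) = mex{g(k−s) : s ∈ {4, 5, 8}, s ≤ k}:
g(0) = mex{} = 0
g(1) = mex{} = 0
g(2) = mex{} = 0
g(3) = mex{} = 0
g(4) = mex{0} = 1
g(5) = mex{0} = 1
g(6) = mex{0} = 1
g(7) = mex{0} = 1
g(8) = mex{0,1} = 2
g(9) = mex{0,1} = 2
g(10) = mex{0,1} = 2
g(11) = mex{0,1} = 2
g(12) = mex{1,2} = 0
g(13) = mex{1,2} = 0
g(14) = mex{1,2} = 0
The P-positions (g = 0) in 0..14 are 0, 1, 2, 3, 12, 13, 14.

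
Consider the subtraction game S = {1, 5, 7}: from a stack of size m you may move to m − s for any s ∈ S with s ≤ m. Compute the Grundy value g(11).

1

Build the Grundy sequence with g(k) = mex{g(k−s) : s ∈ {1, 5, 7}, s ≤ k}:
g(0) = mex{} = 0
g(1) = mex{0} = 1
g(2) = mex{1} = 0
g(3) = mex{0} = 1
g(4) = mex{1} = 0
g(5) = mex{0} = 1
g(6) = mex{1} = 0
g(7) = mex{0} = 1
g(8) = mex{1} = 0
g(9) = mex{0} = 1
g(10) = mex{1} = 0
g(11) = mex{0} = 1
So g(11) = 1.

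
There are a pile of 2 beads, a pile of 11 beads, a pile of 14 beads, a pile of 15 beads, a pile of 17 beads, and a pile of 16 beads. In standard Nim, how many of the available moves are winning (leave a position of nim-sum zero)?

3

Compute the nim-sum pairwise:
2 ⊕ 11 = 9
9 ⊕ 14 = 7
7 ⊕ 15 = 8
8 ⊕ 17 = 25
25 ⊕ 16 = 9
The overall nim-sum is X = 9. A pile of size p has a winning move iff p XOR X < p (reduce it to p XOR X).
  2: 2 XOR 9 = 11 ≥ 2 — no move.
  11: 11 XOR 9 = 2 < 11 — winning move (to 2).
  14: 14 XOR 9 = 7 < 14 — winning move (to 7).
  15: 15 XOR 9 = 6 < 15 — winning move (to 6).
  17: 17 XOR 9 = 24 ≥ 17 — no move.
  16: 16 XOR 9 = 25 ≥ 16 — no move.
That gives 3 winning moves.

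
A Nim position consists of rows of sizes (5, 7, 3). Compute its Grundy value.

Nim-sum: 5 XOR 7 XOR 3 = 1.

1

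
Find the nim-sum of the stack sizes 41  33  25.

17

Write each in binary and XOR column by column:
  101001  (41)
  100001  (33)
  011001  (25)
  ------
  010001  (17)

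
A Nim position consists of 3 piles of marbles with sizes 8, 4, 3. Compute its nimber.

In binary:
  1000  (8)
  0100  (4)
  0011  (3)
  ----
  1111  (15)

15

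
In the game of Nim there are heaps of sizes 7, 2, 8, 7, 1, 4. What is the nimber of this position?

Bitwise XOR of the heap sizes:
  0111  (7)
  0010  (2)
  1000  (8)
  0111  (7)
  0001  (1)
  0100  (4)
  ----
  1111  (15)

15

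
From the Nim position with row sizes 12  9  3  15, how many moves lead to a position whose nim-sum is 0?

Bitwise XOR of the heap sizes:
  1100  (12)
  1001  (9)
  0011  (3)
  1111  (15)
  ----
  1001  (9)
The overall nim-sum is X = 9. A row of size p has a winning move iff p XOR X < p (reduce it to p XOR X).
  12: 12 XOR 9 = 5 < 12 — winning move (to 5).
  9: 9 XOR 9 = 0 < 9 — winning move (to 0).
  3: 3 XOR 9 = 10 ≥ 3 — no move.
  15: 15 XOR 9 = 6 < 15 — winning move (to 6).
That gives 3 winning moves.

3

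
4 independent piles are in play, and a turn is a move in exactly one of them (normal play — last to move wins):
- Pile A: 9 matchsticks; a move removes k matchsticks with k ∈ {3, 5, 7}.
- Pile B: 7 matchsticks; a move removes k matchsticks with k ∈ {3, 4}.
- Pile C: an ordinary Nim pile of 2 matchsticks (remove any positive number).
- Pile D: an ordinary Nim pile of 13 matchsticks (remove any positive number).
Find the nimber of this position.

12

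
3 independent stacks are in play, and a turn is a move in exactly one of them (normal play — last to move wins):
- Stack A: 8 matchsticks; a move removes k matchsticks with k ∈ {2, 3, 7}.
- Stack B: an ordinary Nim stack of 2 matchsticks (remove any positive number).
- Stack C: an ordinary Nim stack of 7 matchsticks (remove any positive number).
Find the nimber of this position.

4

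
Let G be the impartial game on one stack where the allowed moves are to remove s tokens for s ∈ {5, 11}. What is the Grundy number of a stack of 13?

2

Grundy values for subtraction set {5, 11}:
g(0) = mex{} = 0
g(1) = mex{} = 0
g(2) = mex{} = 0
g(3) = mex{} = 0
g(4) = mex{} = 0
g(5) = mex{0} = 1
g(6) = mex{0} = 1
g(7) = mex{0} = 1
g(8) = mex{0} = 1
g(9) = mex{0} = 1
g(10) = mex{1} = 0
g(11) = mex{0,1} = 2
g(12) = mex{0,1} = 2
g(13) = mex{0,1} = 2
So g(13) = 2.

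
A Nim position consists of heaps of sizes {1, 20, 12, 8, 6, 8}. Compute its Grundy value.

31

Compute the nim-sum pairwise:
1 ⊕ 20 = 21
21 ⊕ 12 = 25
25 ⊕ 8 = 17
17 ⊕ 6 = 23
23 ⊕ 8 = 31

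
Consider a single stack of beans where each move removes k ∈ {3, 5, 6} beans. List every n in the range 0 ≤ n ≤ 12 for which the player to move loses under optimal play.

Compute g(0), g(1), … for moves {3, 5, 6}:
g(0) = mex{} = 0
g(1) = mex{} = 0
g(2) = mex{} = 0
g(3) = mex{0} = 1
g(4) = mex{0} = 1
g(5) = mex{0} = 1
g(6) = mex{0,1} = 2
g(7) = mex{0,1} = 2
g(8) = mex{0,1} = 2
g(9) = mex{1,2} = 0
g(10) = mex{1,2} = 0
g(11) = mex{1,2} = 0
g(12) = mex{0,2} = 1
The P-positions (g = 0) in 0..12 are 0, 1, 2, 9, 10, 11.

0, 1, 2, 9, 10, 11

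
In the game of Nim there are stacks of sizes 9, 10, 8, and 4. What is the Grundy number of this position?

15

Bitwise XOR of the heap sizes:
  1001  (9)
  1010  (10)
  1000  (8)
  0100  (4)
  ----
  1111  (15)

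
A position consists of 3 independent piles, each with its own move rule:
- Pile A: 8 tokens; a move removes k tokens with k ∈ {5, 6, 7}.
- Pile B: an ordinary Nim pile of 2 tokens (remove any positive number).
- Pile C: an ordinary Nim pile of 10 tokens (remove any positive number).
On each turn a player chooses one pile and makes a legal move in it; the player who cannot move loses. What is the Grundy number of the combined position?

9

Build the Grundy sequence for pile A with g(k) = mex{g(k−s) : s ∈ {5, 6, 7}, s ≤ k}:
g(0) = mex{} = 0
g(1) = mex{} = 0
g(2) = mex{} = 0
g(3) = mex{} = 0
g(4) = mex{} = 0
g(5) = mex{0} = 1
g(6) = mex{0} = 1
g(7) = mex{0} = 1
g(8) = mex{0} = 1
So g(8) = 1.
Pile B is a plain Nim pile of size 2, so its Grundy value is 2.
Pile C is a plain Nim pile of size 10, so its Grundy value is 10.
The value of a disjunctive sum is the nim-sum of the parts.
Combined value = 1 ⊕ 2 ⊕ 10 = 9.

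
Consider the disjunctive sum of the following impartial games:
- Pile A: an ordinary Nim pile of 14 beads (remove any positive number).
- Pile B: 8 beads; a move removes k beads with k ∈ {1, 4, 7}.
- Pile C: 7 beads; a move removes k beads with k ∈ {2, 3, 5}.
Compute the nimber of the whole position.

Pile A is a plain Nim pile of size 14, so its Grundy value is 14.
Grundy values for pile B (subtraction set {1, 4, 7}):
g(0) = mex{} = 0
g(1) = mex{0} = 1
g(2) = mex{1} = 0
g(3) = mex{0} = 1
g(4) = mex{0,1} = 2
g(5) = mex{1,2} = 0
g(6) = mex{0} = 1
g(7) = mex{0,1} = 2
g(8) = mex{1,2} = 0
So g(8) = 0.
Build the Grundy sequence for pile C with g(k) = mex{g(k−s) : s ∈ {2, 3, 5}, s ≤ k}:
g(0) = mex{} = 0
g(1) = mex{} = 0
g(2) = mex{0} = 1
g(3) = mex{0} = 1
g(4) = mex{0,1} = 2
g(5) = mex{0,1} = 2
g(6) = mex{0,1,2} = 3
g(7) = mex{1,2} = 0
So g(7) = 0.
The value of a disjunctive sum is the nim-sum of the parts.
Combined value = 14 XOR 0 XOR 0 = 14.

14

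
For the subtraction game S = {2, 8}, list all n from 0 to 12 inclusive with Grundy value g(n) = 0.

0, 1, 4, 5, 10, 11

Compute g(0), g(1), … for moves {2, 8}:
g(0) = mex{} = 0
g(1) = mex{} = 0
g(2) = mex{0} = 1
g(3) = mex{0} = 1
g(4) = mex{1} = 0
g(5) = mex{1} = 0
g(6) = mex{0} = 1
g(7) = mex{0} = 1
g(8) = mex{0,1} = 2
g(9) = mex{0,1} = 2
g(10) = mex{1,2} = 0
g(11) = mex{1,2} = 0
g(12) = mex{0} = 1
The P-positions (g = 0) in 0..12 are 0, 1, 4, 5, 10, 11.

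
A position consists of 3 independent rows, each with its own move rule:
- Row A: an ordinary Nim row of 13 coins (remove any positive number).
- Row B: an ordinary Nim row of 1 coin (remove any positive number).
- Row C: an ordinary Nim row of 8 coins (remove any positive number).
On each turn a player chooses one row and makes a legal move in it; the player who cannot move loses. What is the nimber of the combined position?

4

Row A is a plain Nim row of size 13, so its Grundy value is 13.
Row B is a plain Nim row of size 1, so its Grundy value is 1.
Row C is a plain Nim row of size 8, so its Grundy value is 8.
The value of a disjunctive sum is the nim-sum of the parts.
Combined value = 13 ⊕ 1 ⊕ 8 = 4.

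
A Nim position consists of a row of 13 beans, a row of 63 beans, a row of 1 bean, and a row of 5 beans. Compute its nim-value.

In binary:
  001101  (13)
  111111  (63)
  000001  (1)
  000101  (5)
  ------
  110110  (54)

54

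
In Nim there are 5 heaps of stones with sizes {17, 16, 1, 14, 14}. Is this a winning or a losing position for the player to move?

Losing position

In binary:
  10001  (17)
  10000  (16)
  00001  (1)
  01110  (14)
  01110  (14)
  -----
  00000  (0)
The nim-sum is 0, so this is a P-position: the player to move is in a losing position under optimal play.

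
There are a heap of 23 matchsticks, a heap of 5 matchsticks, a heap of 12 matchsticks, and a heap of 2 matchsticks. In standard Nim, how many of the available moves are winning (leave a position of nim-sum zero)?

1

Write each in binary and XOR column by column:
  10111  (23)
  00101  (5)
  01100  (12)
  00010  (2)
  -----
  11100  (28)
The overall nim-sum is X = 28. A heap of size p has a winning move iff p XOR X < p (reduce it to p XOR X).
  23: 23 XOR 28 = 11 < 23 — winning move (to 11).
  5: 5 XOR 28 = 25 ≥ 5 — no move.
  12: 12 XOR 28 = 16 ≥ 12 — no move.
  2: 2 XOR 28 = 30 ≥ 2 — no move.
That gives 1 winning move.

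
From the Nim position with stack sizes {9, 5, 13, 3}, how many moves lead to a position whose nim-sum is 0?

1

Nim-sum: 9 ^ 5 ^ 13 ^ 3 = 2.
The overall nim-sum is X = 2. A stack of size p has a winning move iff p XOR X < p (reduce it to p XOR X).
  9: 9 XOR 2 = 11 ≥ 9 — no move.
  5: 5 XOR 2 = 7 ≥ 5 — no move.
  13: 13 XOR 2 = 15 ≥ 13 — no move.
  3: 3 XOR 2 = 1 < 3 — winning move (to 1).
That gives 1 winning move.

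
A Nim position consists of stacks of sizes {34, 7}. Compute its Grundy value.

37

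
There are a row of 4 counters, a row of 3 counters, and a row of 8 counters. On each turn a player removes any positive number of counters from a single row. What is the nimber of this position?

15

Compute the nim-sum pairwise:
4 ^ 3 = 7
7 ^ 8 = 15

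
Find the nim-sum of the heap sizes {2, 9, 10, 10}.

Write each in binary and XOR column by column:
  0010  (2)
  1001  (9)
  1010  (10)
  1010  (10)
  ----
  1011  (11)

11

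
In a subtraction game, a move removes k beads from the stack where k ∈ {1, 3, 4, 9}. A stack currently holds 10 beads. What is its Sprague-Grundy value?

3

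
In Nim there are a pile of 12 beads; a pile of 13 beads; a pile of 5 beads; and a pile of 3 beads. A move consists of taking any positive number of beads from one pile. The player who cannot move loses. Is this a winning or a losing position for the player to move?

Winning position

Nim-sum: 12 ⊕ 13 ⊕ 5 ⊕ 3 = 7.
The nim-sum is 7 ≠ 0, so this is an N-position: the player to move can win.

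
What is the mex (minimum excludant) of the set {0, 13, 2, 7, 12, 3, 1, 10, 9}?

4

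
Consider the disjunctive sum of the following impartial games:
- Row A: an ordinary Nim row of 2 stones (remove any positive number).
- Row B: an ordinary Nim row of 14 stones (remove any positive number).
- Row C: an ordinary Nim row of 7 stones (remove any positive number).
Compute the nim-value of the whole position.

Row A is a plain Nim row of size 2, so its Grundy value is 2.
Row B is a plain Nim row of size 14, so its Grundy value is 14.
Row C is a plain Nim row of size 7, so its Grundy value is 7.
By the Sprague-Grundy theorem, the Grundy value of a sum of independent games is the XOR of the component values.
Combined value = 2 ⊕ 14 ⊕ 7 = 11.

11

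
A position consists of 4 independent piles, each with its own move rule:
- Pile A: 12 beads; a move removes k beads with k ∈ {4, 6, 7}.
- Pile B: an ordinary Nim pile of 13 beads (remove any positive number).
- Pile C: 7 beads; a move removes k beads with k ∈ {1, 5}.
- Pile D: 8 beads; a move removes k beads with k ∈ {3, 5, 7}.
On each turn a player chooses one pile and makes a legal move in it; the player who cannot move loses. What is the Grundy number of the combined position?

Build the Grundy sequence for pile A with g(k) = mex{g(k−s) : s ∈ {4, 6, 7}, s ≤ k}:
g(0) = mex{} = 0
g(1) = mex{} = 0
g(2) = mex{} = 0
g(3) = mex{} = 0
g(4) = mex{0} = 1
g(5) = mex{0} = 1
g(6) = mex{0} = 1
g(7) = mex{0} = 1
g(8) = mex{0,1} = 2
g(9) = mex{0,1} = 2
g(10) = mex{0,1} = 2
g(11) = mex{1} = 0
g(12) = mex{1,2} = 0
So g(12) = 0.
Pile B is a plain Nim pile of size 13, so its Grundy value is 13.
Grundy values for pile C (subtraction set {1, 5}):
g(0) = mex{} = 0
g(1) = mex{0} = 1
g(2) = mex{1} = 0
g(3) = mex{0} = 1
g(4) = mex{1} = 0
g(5) = mex{0} = 1
g(6) = mex{1} = 0
g(7) = mex{0} = 1
So g(7) = 1.
For pile D, compute g(0), g(1), … with moves {3, 5, 7}:
g(0) = mex{} = 0
g(1) = mex{} = 0
g(2) = mex{} = 0
g(3) = mex{0} = 1
g(4) = mex{0} = 1
g(5) = mex{0} = 1
g(6) = mex{0,1} = 2
g(7) = mex{0,1} = 2
g(8) = mex{0,1} = 2
So g(8) = 2.
The value of a disjunctive sum is the nim-sum of the parts.
Combined value = 0 XOR 13 XOR 1 XOR 2 = 14.

14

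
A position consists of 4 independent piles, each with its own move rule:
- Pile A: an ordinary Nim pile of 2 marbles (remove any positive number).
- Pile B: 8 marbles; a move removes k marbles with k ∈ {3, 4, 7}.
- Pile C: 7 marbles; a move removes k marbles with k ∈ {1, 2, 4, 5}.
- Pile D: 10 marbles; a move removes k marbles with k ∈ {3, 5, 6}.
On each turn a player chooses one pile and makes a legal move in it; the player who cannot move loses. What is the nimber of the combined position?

1

Pile A is a plain Nim pile of size 2, so its Grundy value is 2.
Grundy values for pile B (subtraction set {3, 4, 7}):
g(0) = mex{} = 0
g(1) = mex{} = 0
g(2) = mex{} = 0
g(3) = mex{0} = 1
g(4) = mex{0} = 1
g(5) = mex{0} = 1
g(6) = mex{0,1} = 2
g(7) = mex{0,1} = 2
g(8) = mex{0,1} = 2
So g(8) = 2.
Build the Grundy sequence for pile C with g(k) = mex{g(k−s) : s ∈ {1, 2, 4, 5}, s ≤ k}:
g(0) = mex{} = 0
g(1) = mex{0} = 1
g(2) = mex{0,1} = 2
g(3) = mex{1,2} = 0
g(4) = mex{0,2} = 1
g(5) = mex{0,1} = 2
g(6) = mex{1,2} = 0
g(7) = mex{0,2} = 1
So g(7) = 1.
For pile D, compute g(0), g(1), … with moves {3, 5, 6}:
k:     0  1  2  3  4  5  6  7  8  9 10
g(k):  0  0  0  1  1  1  2  2  2  0  0
So g(10) = 0.
By the Sprague-Grundy theorem, the Grundy value of a sum of independent games is the XOR of the component values.
Combined value = 2 XOR 2 XOR 1 XOR 0 = 1.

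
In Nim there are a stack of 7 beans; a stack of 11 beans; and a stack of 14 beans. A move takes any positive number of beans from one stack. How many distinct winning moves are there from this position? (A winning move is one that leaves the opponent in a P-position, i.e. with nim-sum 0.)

3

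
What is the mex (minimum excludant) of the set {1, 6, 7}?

0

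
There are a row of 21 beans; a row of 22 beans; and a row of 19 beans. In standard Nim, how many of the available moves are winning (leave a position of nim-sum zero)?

Compute the nim-sum pairwise:
21 ⊕ 22 = 3
3 ⊕ 19 = 16
The overall nim-sum is X = 16. A row of size p has a winning move iff p XOR X < p (reduce it to p XOR X).
  21: 21 XOR 16 = 5 < 21 — winning move (to 5).
  22: 22 XOR 16 = 6 < 22 — winning move (to 6).
  19: 19 XOR 16 = 3 < 19 — winning move (to 3).
That gives 3 winning moves.

3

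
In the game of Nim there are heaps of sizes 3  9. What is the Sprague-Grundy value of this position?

10

Nim-sum: 3 ^ 9 = 10.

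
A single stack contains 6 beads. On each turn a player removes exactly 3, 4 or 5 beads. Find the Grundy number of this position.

2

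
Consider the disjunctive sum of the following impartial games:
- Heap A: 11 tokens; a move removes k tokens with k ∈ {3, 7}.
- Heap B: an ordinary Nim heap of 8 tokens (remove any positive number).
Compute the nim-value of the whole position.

Build the Grundy sequence for heap A with g(k) = mex{g(k−s) : s ∈ {3, 7}, s ≤ k}:
g(0) = mex{} = 0
g(1) = mex{} = 0
g(2) = mex{} = 0
g(3) = mex{0} = 1
g(4) = mex{0} = 1
g(5) = mex{0} = 1
g(6) = mex{1} = 0
g(7) = mex{0,1} = 2
g(8) = mex{0,1} = 2
g(9) = mex{0} = 1
g(10) = mex{1,2} = 0
g(11) = mex{1,2} = 0
So g(11) = 0.
Heap B is a plain Nim heap of size 8, so its Grundy value is 8.
The value of a disjunctive sum is the nim-sum of the parts.
Combined value = 0 XOR 8 = 8.

8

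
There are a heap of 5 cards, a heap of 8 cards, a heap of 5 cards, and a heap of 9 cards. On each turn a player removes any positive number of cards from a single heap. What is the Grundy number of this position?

1

Compute the nim-sum pairwise:
5 ⊕ 8 = 13
13 ⊕ 5 = 8
8 ⊕ 9 = 1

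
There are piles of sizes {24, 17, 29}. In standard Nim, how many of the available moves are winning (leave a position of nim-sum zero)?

Bitwise XOR of the heap sizes:
  11000  (24)
  10001  (17)
  11101  (29)
  -----
  10100  (20)
The overall nim-sum is X = 20. A pile of size p has a winning move iff p XOR X < p (reduce it to p XOR X).
  24: 24 XOR 20 = 12 < 24 — winning move (to 12).
  17: 17 XOR 20 = 5 < 17 — winning move (to 5).
  29: 29 XOR 20 = 9 < 29 — winning move (to 9).
That gives 3 winning moves.

3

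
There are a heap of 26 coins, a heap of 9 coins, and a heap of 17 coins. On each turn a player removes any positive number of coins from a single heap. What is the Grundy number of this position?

2

Nim-sum: 26 ^ 9 ^ 17 = 2.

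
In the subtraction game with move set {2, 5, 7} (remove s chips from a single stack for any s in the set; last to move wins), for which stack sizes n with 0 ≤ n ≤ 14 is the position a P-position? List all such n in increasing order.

Grundy values for subtraction set {2, 5, 7}:
g(0) = mex{} = 0
g(1) = mex{} = 0
g(2) = mex{0} = 1
g(3) = mex{0} = 1
g(4) = mex{1} = 0
g(5) = mex{0,1} = 2
g(6) = mex{0} = 1
g(7) = mex{0,1,2} = 3
g(8) = mex{0,1} = 2
g(9) = mex{0,1,3} = 2
g(10) = mex{1,2} = 0
g(11) = mex{0,1,2} = 3
g(12) = mex{0,2,3} = 1
g(13) = mex{1,2,3} = 0
g(14) = mex{1,2,3} = 0
The P-positions (g = 0) in 0..14 are 0, 1, 4, 10, 13, 14.

0, 1, 4, 10, 13, 14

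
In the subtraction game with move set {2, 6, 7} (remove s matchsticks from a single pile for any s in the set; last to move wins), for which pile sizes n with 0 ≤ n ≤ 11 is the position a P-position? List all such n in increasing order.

Grundy values for subtraction set {2, 6, 7}:
k:     0  1  2  3  4  5  6  7  8  9 10 11
g(k):  0  0  1  1  0  0  1  1  2  0  3  1
The P-positions (g = 0) in 0..11 are 0, 1, 4, 5, 9.

0, 1, 4, 5, 9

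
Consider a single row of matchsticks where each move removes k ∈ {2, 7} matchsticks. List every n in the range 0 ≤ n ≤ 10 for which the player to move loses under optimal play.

Build the Grundy sequence with g(k) = mex{g(k−s) : s ∈ {2, 7}, s ≤ k}:
k:     0  1  2  3  4  5  6  7  8  9 10
g(k):  0  0  1  1  0  0  1  1  2  0  0
The P-positions (g = 0) in 0..10 are 0, 1, 4, 5, 9, 10.

0, 1, 4, 5, 9, 10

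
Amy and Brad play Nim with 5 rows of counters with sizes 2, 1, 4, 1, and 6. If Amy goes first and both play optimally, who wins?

Bitwise XOR of the heap sizes:
  010  (2)
  001  (1)
  100  (4)
  001  (1)
  110  (6)
  ---
  000  (0)
The nim-sum is 0, so this is a P-position: the player to move is in a losing position under optimal play; Amy is about to move from it and so loses — Brad wins.

Brad wins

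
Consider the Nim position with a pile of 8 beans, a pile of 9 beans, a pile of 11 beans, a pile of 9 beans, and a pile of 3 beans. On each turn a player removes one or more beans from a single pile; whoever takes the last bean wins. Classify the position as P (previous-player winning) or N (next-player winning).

Nim-sum: 8 ⊕ 9 ⊕ 11 ⊕ 9 ⊕ 3 = 0.
The nim-sum is 0, so this is a P-position: the player to move is in a losing position under optimal play.

P-position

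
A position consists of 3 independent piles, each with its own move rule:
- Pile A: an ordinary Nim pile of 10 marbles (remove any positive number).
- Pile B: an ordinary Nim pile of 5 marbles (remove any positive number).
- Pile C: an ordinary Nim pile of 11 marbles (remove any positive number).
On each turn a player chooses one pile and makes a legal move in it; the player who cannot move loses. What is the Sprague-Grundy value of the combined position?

4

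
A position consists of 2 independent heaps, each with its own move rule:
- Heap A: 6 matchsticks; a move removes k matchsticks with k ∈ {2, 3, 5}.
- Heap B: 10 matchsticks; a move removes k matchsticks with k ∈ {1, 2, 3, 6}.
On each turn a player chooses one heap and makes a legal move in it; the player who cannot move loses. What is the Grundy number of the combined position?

Grundy values for heap A (subtraction set {2, 3, 5}):
k:     0  1  2  3  4  5  6
g(k):  0  0  1  1  2  2  3
So g(6) = 3.
Grundy values for heap B (subtraction set {1, 2, 3, 6}):
g(0) = mex{} = 0
g(1) = mex{0} = 1
g(2) = mex{0,1} = 2
g(3) = mex{0,1,2} = 3
g(4) = mex{1,2,3} = 0
g(5) = mex{0,2,3} = 1
g(6) = mex{0,1,3} = 2
g(7) = mex{0,1,2} = 3
g(8) = mex{1,2,3} = 0
g(9) = mex{0,2,3} = 1
g(10) = mex{0,1,3} = 2
So g(10) = 2.
The value of a disjunctive sum is the nim-sum of the parts.
Combined value = 3 ⊕ 2 = 1.

1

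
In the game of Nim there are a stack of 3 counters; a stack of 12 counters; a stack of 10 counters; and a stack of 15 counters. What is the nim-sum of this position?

10

Compute the nim-sum pairwise:
3 ⊕ 12 = 15
15 ⊕ 10 = 5
5 ⊕ 15 = 10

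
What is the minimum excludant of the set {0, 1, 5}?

2

The values 0, 1 are all present; 2 is the first non-negative integer missing from the set.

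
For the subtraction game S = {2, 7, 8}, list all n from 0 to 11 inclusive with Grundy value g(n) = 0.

0, 1, 4, 5, 10

Grundy values for subtraction set {2, 7, 8}:
k:     0  1  2  3  4  5  6  7  8  9 10 11
g(k):  0  0  1  1  0  0  1  1  2  2  0  3
The P-positions (g = 0) in 0..11 are 0, 1, 4, 5, 10.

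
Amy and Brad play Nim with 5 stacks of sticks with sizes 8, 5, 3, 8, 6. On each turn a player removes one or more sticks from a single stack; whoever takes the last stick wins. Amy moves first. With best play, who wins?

Brad wins

Nim-sum: 8 XOR 5 XOR 3 XOR 8 XOR 6 = 0.
The nim-sum is 0, so this is a P-position: the player to move is in a losing position under optimal play; Amy is about to move from it and so loses — Brad wins.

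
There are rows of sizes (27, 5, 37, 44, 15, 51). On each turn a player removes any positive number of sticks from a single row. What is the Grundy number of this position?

Compute the nim-sum pairwise:
27 ⊕ 5 = 30
30 ⊕ 37 = 59
59 ⊕ 44 = 23
23 ⊕ 15 = 24
24 ⊕ 51 = 43

43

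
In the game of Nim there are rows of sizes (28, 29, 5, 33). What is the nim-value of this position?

37

Write each in binary and XOR column by column:
  011100  (28)
  011101  (29)
  000101  (5)
  100001  (33)
  ------
  100101  (37)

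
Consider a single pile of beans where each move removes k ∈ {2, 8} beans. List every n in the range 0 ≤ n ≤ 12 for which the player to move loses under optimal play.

0, 1, 4, 5, 10, 11

Build the Grundy sequence with g(k) = mex{g(k−s) : s ∈ {2, 8}, s ≤ k}:
g(0) = mex{} = 0
g(1) = mex{} = 0
g(2) = mex{0} = 1
g(3) = mex{0} = 1
g(4) = mex{1} = 0
g(5) = mex{1} = 0
g(6) = mex{0} = 1
g(7) = mex{0} = 1
g(8) = mex{0,1} = 2
g(9) = mex{0,1} = 2
g(10) = mex{1,2} = 0
g(11) = mex{1,2} = 0
g(12) = mex{0} = 1
The P-positions (g = 0) in 0..12 are 0, 1, 4, 5, 10, 11.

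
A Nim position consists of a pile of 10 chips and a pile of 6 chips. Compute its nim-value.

12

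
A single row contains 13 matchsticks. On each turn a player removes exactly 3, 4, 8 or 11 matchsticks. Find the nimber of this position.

Compute g(0), g(1), … for moves {3, 4, 8, 11}:
k:     0  1  2  3  4  5  6  7  8  9 10 11 12 13
g(k):  0  0  0  1  1  1  2  0  2  3  1  3  4  2
So g(13) = 2.

2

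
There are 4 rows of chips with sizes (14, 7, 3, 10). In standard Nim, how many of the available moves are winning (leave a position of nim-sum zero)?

0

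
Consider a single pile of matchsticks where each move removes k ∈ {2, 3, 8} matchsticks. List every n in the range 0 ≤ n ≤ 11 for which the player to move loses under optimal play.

Grundy values for subtraction set {2, 3, 8}:
g(0) = mex{} = 0
g(1) = mex{} = 0
g(2) = mex{0} = 1
g(3) = mex{0} = 1
g(4) = mex{0,1} = 2
g(5) = mex{1} = 0
g(6) = mex{1,2} = 0
g(7) = mex{0,2} = 1
g(8) = mex{0} = 1
g(9) = mex{0,1} = 2
g(10) = mex{1} = 0
g(11) = mex{1,2} = 0
The P-positions (g = 0) in 0..11 are 0, 1, 5, 6, 10, 11.

0, 1, 5, 6, 10, 11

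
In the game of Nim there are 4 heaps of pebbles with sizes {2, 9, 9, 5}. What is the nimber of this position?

Nim-sum: 2 ⊕ 9 ⊕ 9 ⊕ 5 = 7.

7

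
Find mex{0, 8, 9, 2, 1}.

The values 0, 1, 2 are all present; 3 is the first non-negative integer missing from the set.

3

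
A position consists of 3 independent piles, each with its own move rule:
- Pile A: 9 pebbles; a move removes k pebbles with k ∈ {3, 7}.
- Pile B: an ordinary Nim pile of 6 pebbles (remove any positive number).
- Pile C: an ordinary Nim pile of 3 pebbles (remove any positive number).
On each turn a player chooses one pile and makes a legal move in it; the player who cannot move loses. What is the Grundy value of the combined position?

4

Build the Grundy sequence for pile A with g(k) = mex{g(k−s) : s ∈ {3, 7}, s ≤ k}:
g(0) = mex{} = 0
g(1) = mex{} = 0
g(2) = mex{} = 0
g(3) = mex{0} = 1
g(4) = mex{0} = 1
g(5) = mex{0} = 1
g(6) = mex{1} = 0
g(7) = mex{0,1} = 2
g(8) = mex{0,1} = 2
g(9) = mex{0} = 1
So g(9) = 1.
Pile B is a plain Nim pile of size 6, so its Grundy value is 6.
Pile C is a plain Nim pile of size 3, so its Grundy value is 3.
By the Sprague-Grundy theorem, the Grundy value of a sum of independent games is the XOR of the component values.
Combined value = 1 XOR 6 XOR 3 = 4.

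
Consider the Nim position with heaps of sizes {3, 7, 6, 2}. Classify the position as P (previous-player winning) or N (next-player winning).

Compute the nim-sum pairwise:
3 ^ 7 = 4
4 ^ 6 = 2
2 ^ 2 = 0
The nim-sum is 0, so this is a P-position: the player to move is in a losing position under optimal play.

P-position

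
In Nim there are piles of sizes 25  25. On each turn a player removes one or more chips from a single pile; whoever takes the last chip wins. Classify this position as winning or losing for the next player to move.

Losing position

Compute the nim-sum pairwise:
25 ⊕ 25 = 0
The nim-sum is 0, so this is a P-position: the player to move is in a losing position under optimal play.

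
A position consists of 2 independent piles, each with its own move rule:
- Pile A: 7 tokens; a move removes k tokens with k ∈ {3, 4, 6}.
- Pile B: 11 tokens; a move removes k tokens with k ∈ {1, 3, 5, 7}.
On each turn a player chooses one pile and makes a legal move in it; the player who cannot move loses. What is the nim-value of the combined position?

3

Grundy values for pile A (subtraction set {3, 4, 6}):
k:     0  1  2  3  4  5  6  7
g(k):  0  0  0  1  1  1  2  2
So g(7) = 2.
For pile B, compute g(0), g(1), … with moves {1, 3, 5, 7}:
k:     0  1  2  3  4  5  6  7  8  9 10 11
g(k):  0  1  0  1  0  1  0  1  0  1  0  1
So g(11) = 1.
The value of a disjunctive sum is the nim-sum of the parts.
Combined value = 2 ⊕ 1 = 3.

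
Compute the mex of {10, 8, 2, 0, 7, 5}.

1

0 is in the set but 1 is not, so the mex is 1.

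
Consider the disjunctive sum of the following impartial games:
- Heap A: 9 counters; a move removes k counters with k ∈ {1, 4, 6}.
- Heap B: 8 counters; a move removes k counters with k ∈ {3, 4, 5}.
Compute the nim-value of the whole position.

2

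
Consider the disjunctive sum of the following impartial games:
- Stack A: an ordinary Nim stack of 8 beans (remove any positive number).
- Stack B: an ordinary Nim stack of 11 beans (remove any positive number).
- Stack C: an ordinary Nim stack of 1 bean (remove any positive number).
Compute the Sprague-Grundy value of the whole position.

2

Stack A is a plain Nim stack of size 8, so its Grundy value is 8.
Stack B is a plain Nim stack of size 11, so its Grundy value is 11.
Stack C is a plain Nim stack of size 1, so its Grundy value is 1.
The value of a disjunctive sum is the nim-sum of the parts.
Combined value = 8 XOR 11 XOR 1 = 2.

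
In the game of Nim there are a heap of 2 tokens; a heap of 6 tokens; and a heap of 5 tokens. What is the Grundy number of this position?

1

Nim-sum: 2 ⊕ 6 ⊕ 5 = 1.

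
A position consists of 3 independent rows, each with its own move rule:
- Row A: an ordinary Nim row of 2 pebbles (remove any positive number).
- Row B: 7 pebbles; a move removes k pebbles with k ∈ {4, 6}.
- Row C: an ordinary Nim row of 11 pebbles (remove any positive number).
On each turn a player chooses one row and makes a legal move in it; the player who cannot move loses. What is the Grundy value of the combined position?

8

Row A is a plain Nim row of size 2, so its Grundy value is 2.
Grundy values for row B (subtraction set {4, 6}):
g(0) = mex{} = 0
g(1) = mex{} = 0
g(2) = mex{} = 0
g(3) = mex{} = 0
g(4) = mex{0} = 1
g(5) = mex{0} = 1
g(6) = mex{0} = 1
g(7) = mex{0} = 1
So g(7) = 1.
Row C is a plain Nim row of size 11, so its Grundy value is 11.
By the Sprague-Grundy theorem, the Grundy value of a sum of independent games is the XOR of the component values.
Combined value = 2 XOR 1 XOR 11 = 8.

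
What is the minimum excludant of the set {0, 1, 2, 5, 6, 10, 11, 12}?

3

The values 0, 1, 2 are all present; 3 is the first non-negative integer missing from the set.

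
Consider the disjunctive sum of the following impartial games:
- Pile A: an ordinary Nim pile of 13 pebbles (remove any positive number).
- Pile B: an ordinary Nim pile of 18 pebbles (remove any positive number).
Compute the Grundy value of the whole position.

31

Pile A is a plain Nim pile of size 13, so its Grundy value is 13.
Pile B is a plain Nim pile of size 18, so its Grundy value is 18.
By the Sprague-Grundy theorem, the Grundy value of a sum of independent games is the XOR of the component values.
Combined value = 13 ⊕ 18 = 31.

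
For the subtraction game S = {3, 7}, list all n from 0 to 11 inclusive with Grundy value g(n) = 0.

0, 1, 2, 6, 10, 11

Build the Grundy sequence with g(k) = mex{g(k−s) : s ∈ {3, 7}, s ≤ k}:
g(0) = mex{} = 0
g(1) = mex{} = 0
g(2) = mex{} = 0
g(3) = mex{0} = 1
g(4) = mex{0} = 1
g(5) = mex{0} = 1
g(6) = mex{1} = 0
g(7) = mex{0,1} = 2
g(8) = mex{0,1} = 2
g(9) = mex{0} = 1
g(10) = mex{1,2} = 0
g(11) = mex{1,2} = 0
The P-positions (g = 0) in 0..11 are 0, 1, 2, 6, 10, 11.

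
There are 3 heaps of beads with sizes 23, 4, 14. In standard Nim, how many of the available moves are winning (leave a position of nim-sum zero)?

1

Bitwise XOR of the heap sizes:
  10111  (23)
  00100  (4)
  01110  (14)
  -----
  11101  (29)
The overall nim-sum is X = 29. A heap of size p has a winning move iff p XOR X < p (reduce it to p XOR X).
  23: 23 XOR 29 = 10 < 23 — winning move (to 10).
  4: 4 XOR 29 = 25 ≥ 4 — no move.
  14: 14 XOR 29 = 19 ≥ 14 — no move.
That gives 1 winning move.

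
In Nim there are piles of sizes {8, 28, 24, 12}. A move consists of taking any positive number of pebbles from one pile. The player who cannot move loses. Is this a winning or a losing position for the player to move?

Losing position

Compute the nim-sum pairwise:
8 ^ 28 = 20
20 ^ 24 = 12
12 ^ 12 = 0
The nim-sum is 0, so this is a P-position: the player to move is in a losing position under optimal play.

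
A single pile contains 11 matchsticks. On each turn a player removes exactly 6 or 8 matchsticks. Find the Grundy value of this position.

1

Compute g(0), g(1), … for moves {6, 8}:
g(0) = mex{} = 0
g(1) = mex{} = 0
g(2) = mex{} = 0
g(3) = mex{} = 0
g(4) = mex{} = 0
g(5) = mex{} = 0
g(6) = mex{0} = 1
g(7) = mex{0} = 1
g(8) = mex{0} = 1
g(9) = mex{0} = 1
g(10) = mex{0} = 1
g(11) = mex{0} = 1
So g(11) = 1.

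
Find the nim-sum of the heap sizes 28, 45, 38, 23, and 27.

Compute the nim-sum pairwise:
28 ^ 45 = 49
49 ^ 38 = 23
23 ^ 23 = 0
0 ^ 27 = 27

27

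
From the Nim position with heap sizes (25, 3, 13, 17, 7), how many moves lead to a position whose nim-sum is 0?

5

Compute the nim-sum pairwise:
25 ⊕ 3 = 26
26 ⊕ 13 = 23
23 ⊕ 17 = 6
6 ⊕ 7 = 1
The overall nim-sum is X = 1. A heap of size p has a winning move iff p XOR X < p (reduce it to p XOR X).
  25: 25 XOR 1 = 24 < 25 — winning move (to 24).
  3: 3 XOR 1 = 2 < 3 — winning move (to 2).
  13: 13 XOR 1 = 12 < 13 — winning move (to 12).
  17: 17 XOR 1 = 16 < 17 — winning move (to 16).
  7: 7 XOR 1 = 6 < 7 — winning move (to 6).
That gives 5 winning moves.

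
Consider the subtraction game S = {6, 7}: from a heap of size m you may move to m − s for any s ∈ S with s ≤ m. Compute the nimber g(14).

0

Grundy values for subtraction set {6, 7}:
g(0) = mex{} = 0
g(1) = mex{} = 0
g(2) = mex{} = 0
g(3) = mex{} = 0
g(4) = mex{} = 0
g(5) = mex{} = 0
g(6) = mex{0} = 1
g(7) = mex{0} = 1
g(8) = mex{0} = 1
g(9) = mex{0} = 1
g(10) = mex{0} = 1
g(11) = mex{0} = 1
g(12) = mex{0,1} = 2
g(13) = mex{1} = 0
g(14) = mex{1} = 0
So g(14) = 0.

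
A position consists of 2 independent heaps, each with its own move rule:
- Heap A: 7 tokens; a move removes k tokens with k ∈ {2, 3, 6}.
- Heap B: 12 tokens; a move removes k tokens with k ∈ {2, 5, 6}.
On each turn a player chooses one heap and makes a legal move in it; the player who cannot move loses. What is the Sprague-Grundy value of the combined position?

1

Grundy values for heap A (subtraction set {2, 3, 6}):
g(0) = mex{} = 0
g(1) = mex{} = 0
g(2) = mex{0} = 1
g(3) = mex{0} = 1
g(4) = mex{0,1} = 2
g(5) = mex{1} = 0
g(6) = mex{0,1,2} = 3
g(7) = mex{0,2} = 1
So g(7) = 1.
For heap B, compute g(0), g(1), … with moves {2, 5, 6}:
g(0) = mex{} = 0
g(1) = mex{} = 0
g(2) = mex{0} = 1
g(3) = mex{0} = 1
g(4) = mex{1} = 0
g(5) = mex{0,1} = 2
g(6) = mex{0} = 1
g(7) = mex{0,1,2} = 3
g(8) = mex{1} = 0
g(9) = mex{0,1,3} = 2
g(10) = mex{0,2} = 1
g(11) = mex{1,2} = 0
g(12) = mex{1,3} = 0
So g(12) = 0.
By the Sprague-Grundy theorem, the Grundy value of a sum of independent games is the XOR of the component values.
Combined value = 1 XOR 0 = 1.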